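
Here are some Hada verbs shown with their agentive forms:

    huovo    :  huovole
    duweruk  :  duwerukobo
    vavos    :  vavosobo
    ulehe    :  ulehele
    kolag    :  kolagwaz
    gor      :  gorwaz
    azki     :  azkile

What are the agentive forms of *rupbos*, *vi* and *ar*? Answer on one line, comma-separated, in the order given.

rupbosobo, vile, arwaz

The suffix is conditioned by the final sound: -obo when the stem ends in a voiceless consonant (*duweruk*, *vavos*); -waz when the stem ends in a voiced consonant (*kolag*, *gor*); -le when the stem ends in a vowel (*huovo*, *ulehe*, *azki*).
*rupbos*: final sound = /s/, a voiceless consonant → -obo → *rupbosobo*.
*vi* — final sound /i/ (a vowel) → -le → *vile*.
Since the final sound of *ar* is /r/ (a voiced consonant), it takes -waz, giving *arwaz*.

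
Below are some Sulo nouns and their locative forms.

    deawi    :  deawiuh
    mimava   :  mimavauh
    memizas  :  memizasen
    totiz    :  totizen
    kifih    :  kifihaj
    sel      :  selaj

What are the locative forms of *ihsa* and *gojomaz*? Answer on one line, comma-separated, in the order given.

The pattern is sibilance of the final sound: -en when the stem ends in a sibilant (*memizas*, *totiz*); -aj when the stem ends in a non-sibilant consonant (*kifih*, *sel*); -uh when the stem ends in a vowel (*deawi*, *mimava*).
The final sound of *ihsa* is /a/, which is a vowel, so the suffix is -uh, giving *ihsauh*.
*gojomaz* — final sound /z/ (a sibilant) → -en → *gojomazen*.

ihsauh, gojomazen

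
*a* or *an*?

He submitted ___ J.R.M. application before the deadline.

The indefinite article is chosen by the initial *sound* of the following word, not its spelling.
The initialism *J.R.M.* is read letter by letter; the first letter, J, is pronounced /dʒeɪ/, which begins with a consonant sound.
So the article is *a*: He submitted a J.R.M. application before the deadline.

a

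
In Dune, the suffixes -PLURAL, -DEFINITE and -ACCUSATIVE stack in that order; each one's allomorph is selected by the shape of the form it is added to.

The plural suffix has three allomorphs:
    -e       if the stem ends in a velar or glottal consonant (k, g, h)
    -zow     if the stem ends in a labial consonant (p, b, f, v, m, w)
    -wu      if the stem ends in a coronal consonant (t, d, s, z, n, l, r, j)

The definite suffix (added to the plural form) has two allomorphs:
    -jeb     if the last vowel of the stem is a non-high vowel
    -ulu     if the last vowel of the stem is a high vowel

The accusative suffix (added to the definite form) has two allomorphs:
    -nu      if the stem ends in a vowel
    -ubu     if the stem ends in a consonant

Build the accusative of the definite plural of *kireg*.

kiregejebubu

*kireg* — final consonant /g/ (velar/glottal) → -e → *kirege*.
The plural form *kirege* — last vowel /e/ (a non-high vowel) → -jeb → *kiregejeb*.
Since the final sound of the definite form *kiregejeb* is /b/ (a consonant), it takes -ubu, giving *kiregejebubu*.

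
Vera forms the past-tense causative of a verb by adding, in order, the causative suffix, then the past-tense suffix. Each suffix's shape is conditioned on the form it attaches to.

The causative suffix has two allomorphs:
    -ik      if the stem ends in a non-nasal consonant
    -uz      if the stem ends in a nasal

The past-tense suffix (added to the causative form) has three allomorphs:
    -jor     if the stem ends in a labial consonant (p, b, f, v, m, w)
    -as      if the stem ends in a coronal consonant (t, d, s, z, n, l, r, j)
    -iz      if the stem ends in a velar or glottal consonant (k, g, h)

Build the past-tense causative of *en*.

*en* — final consonant /n/ (a nasal) → -uz → *enuz*.
The causative form *enuz*: final consonant = /z/, coronal → -as → *enuzas*.

enuzas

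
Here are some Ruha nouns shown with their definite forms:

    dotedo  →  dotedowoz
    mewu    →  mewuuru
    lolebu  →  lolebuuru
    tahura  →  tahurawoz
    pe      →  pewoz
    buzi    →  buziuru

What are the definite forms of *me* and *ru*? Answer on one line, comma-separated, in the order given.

mewoz, ruuru

The pattern is height harmony: -uru when the last vowel of the stem is a high vowel (*mewu*, *lolebu*, *buzi*); -woz when the last vowel of the stem is a non-high vowel (*dotedo*, *tahura*, *pe*).
*me* — last vowel /e/ (a non-high vowel) → -woz → *mewoz*.
Since the last vowel of *ru* is /u/ (a high vowel), it takes -uru, giving *ruuru*.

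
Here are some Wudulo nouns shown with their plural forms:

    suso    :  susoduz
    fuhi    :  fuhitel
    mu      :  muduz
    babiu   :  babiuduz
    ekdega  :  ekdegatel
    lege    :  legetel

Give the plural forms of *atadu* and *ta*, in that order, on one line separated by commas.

The pattern is rounding harmony: -duz when the last vowel of the stem is a rounded vowel (*suso*, *mu*, *babiu*); -tel when the last vowel of the stem is an unrounded vowel (*fuhi*, *ekdega*, *lege*).
The last vowel of *atadu* is /u/, which is a rounded vowel, so the suffix is -duz, giving *ataduduz*.
The last vowel of *ta* is /a/, which is an unrounded vowel, so the suffix is -tel, giving *tatel*.

ataduduz, tatel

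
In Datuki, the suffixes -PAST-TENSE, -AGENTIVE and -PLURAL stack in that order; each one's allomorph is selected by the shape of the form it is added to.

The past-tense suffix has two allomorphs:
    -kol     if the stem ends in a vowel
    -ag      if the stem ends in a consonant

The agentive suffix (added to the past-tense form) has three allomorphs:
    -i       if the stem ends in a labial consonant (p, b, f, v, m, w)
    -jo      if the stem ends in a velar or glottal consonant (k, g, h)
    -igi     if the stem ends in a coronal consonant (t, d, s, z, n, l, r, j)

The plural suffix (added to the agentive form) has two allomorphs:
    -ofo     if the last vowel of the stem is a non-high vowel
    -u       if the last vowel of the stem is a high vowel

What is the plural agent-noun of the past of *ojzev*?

Since the final sound of *ojzev* is /v/ (a consonant), it takes -ag, giving *ojzevag*.
Since the final consonant of the past-tense form *ojzevag* is /g/ (velar/glottal), it takes -jo, giving *ojzevagjo*.
The agentive form *ojzevagjo* — last vowel /o/ (a non-high vowel) → -ofo → *ojzevagjoofo*.

ojzevagjoofo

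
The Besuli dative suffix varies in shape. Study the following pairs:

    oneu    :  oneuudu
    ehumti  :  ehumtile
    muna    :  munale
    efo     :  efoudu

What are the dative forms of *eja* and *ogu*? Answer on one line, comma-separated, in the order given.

ejale, oguudu

The suffix is conditioned by the last vowel: -udu when the last vowel of the stem is a rounded vowel (*oneu*, *efo*); -le when the last vowel of the stem is an unrounded vowel (*ehumti*, *muna*).
*eja*: last vowel = /a/, an unrounded vowel → -le → *ejale*.
*ogu*: last vowel = /u/, a rounded vowel → -udu → *oguudu*.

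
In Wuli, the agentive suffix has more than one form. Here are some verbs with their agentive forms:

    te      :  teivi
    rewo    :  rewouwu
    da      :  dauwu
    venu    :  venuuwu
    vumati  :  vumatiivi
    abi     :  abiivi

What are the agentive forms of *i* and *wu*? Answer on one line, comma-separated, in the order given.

iivi, wuuwu

The pattern is front/back vowel harmony: -ivi when the last vowel of the stem is a front vowel (*te*, *vumati*, *abi*); -uwu when the last vowel of the stem is a back vowel (*rewo*, *da*, *venu*).
The last vowel of *i* is /i/, which is a front vowel, so the suffix is -ivi, giving *iivi*.
Since the last vowel of *wu* is /u/ (a back vowel), it takes -uwu, giving *wuuwu*.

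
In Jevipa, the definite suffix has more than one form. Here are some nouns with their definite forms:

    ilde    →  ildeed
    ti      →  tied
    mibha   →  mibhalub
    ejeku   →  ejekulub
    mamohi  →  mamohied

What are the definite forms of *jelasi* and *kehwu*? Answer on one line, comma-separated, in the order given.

jelasied, kehwulub

Looking at the last vowel of each stem: -ed when the last vowel of the stem is a front vowel (*ilde*, *ti*, *mamohi*); -lub when the last vowel of the stem is a back vowel (*mibha*, *ejeku*).
*jelasi* — last vowel /i/ (a front vowel) → -ed → *jelasied*.
*kehwu* — last vowel /u/ (a back vowel) → -lub → *kehwulub*.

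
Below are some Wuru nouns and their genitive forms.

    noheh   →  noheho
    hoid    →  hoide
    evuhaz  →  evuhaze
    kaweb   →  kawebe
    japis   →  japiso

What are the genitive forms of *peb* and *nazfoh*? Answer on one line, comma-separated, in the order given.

pebe, nazfoho

The pattern is voicing of the final consonant: -o when the stem ends in a voiceless consonant (*noheh*, *japis*); -e when the stem ends in a voiced consonant (*hoid*, *evuhaz*, *kaweb*).
Since the final consonant of *peb* is /b/ (voiced), it takes -e, giving *pebe*.
*nazfoh* — final consonant /h/ (voiceless) → -o → *nazfoho*.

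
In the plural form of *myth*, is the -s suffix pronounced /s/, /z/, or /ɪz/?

/s/

The stem *myth* ends in a voiceless non-sibilant consonant.
The plural suffix surfaces as /ɪz/ after sibilants, /s/ after other voiceless consonants, and /z/ after other voiced sounds.
So the plural -s on *myth* is pronounced /s/.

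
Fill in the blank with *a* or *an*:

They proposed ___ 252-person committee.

a

The indefinite article is chosen by the initial *sound* of the following word, not its spelling.
The number *252* is spoken "two hundred …", beginning with /tuː/ — a consonant sound.
So the article is *a*: They proposed a 252-person committee.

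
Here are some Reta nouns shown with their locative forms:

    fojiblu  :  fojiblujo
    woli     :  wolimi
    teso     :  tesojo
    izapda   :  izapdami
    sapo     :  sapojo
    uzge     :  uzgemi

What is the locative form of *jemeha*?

The alternation tracks the last vowel of the stem — -jo when the last vowel of the stem is a rounded vowel (*fojiblu*, *teso*, *sapo*); -mi when the last vowel of the stem is an unrounded vowel (*woli*, *izapda*, *uzge*).
Since the last vowel of *jemeha* is /a/ (an unrounded vowel), it takes -mi, giving *jemehami*.

jemehami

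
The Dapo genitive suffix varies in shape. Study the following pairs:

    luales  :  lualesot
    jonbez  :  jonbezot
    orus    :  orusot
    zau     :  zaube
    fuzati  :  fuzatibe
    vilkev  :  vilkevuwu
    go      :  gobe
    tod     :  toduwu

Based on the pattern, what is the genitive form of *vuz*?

The pattern is sibilance of the final sound: -ot when the stem ends in a sibilant (*luales*, *jonbez*, *orus*); -uwu when the stem ends in a non-sibilant consonant (*vilkev*, *tod*); -be when the stem ends in a vowel (*zau*, *fuzati*, *go*).
*vuz*: final sound = /z/, a sibilant → -ot → *vuzot*.

vuzot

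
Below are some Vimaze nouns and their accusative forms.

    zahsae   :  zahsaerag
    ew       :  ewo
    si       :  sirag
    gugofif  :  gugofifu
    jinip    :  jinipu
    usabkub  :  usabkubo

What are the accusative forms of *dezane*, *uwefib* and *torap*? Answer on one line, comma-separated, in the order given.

dezanerag, uwefibo, torapu

The pattern is voicing of the final sound: -u when the stem ends in a voiceless consonant (*gugofif*, *jinip*); -o when the stem ends in a voiced consonant (*ew*, *usabkub*); -rag when the stem ends in a vowel (*zahsae*, *si*).
*dezane*: final sound = /e/, a vowel → -rag → *dezanerag*.
*uwefib* — final sound /b/ (a voiced consonant) → -o → *uwefibo*.
*torap* — final sound /p/ (a voiceless consonant) → -u → *torapu*.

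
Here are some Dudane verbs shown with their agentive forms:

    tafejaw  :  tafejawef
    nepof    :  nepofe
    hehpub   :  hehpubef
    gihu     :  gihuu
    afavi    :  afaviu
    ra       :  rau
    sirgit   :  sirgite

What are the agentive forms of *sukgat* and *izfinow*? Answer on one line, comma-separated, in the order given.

The suffix is conditioned by the final sound: -e when the stem ends in a voiceless consonant (*nepof*, *sirgit*); -ef when the stem ends in a voiced consonant (*tafejaw*, *hehpub*); -u when the stem ends in a vowel (*gihu*, *afavi*, *ra*).
*sukgat* — final sound /t/ (a voiceless consonant) → -e → *sukgate*.
*izfinow*: final sound = /w/, a voiced consonant → -ef → *izfinowef*.

sukgate, izfinowef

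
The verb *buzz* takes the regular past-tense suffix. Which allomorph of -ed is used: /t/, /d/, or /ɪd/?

The stem *buzz* ends in a voiced sound other than /d/.
The -ed suffix is realized as /ɪd/ after /t, d/; as /t/ after other voiceless consonants; and as /d/ after other voiced sounds.
So -ed on *buzz* is pronounced /d/.

/d/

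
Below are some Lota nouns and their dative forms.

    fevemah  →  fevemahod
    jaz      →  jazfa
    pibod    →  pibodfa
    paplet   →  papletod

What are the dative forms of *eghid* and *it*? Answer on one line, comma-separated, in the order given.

Looking at the final consonant of each stem: -od when the stem ends in a voiceless consonant (*fevemah*, *paplet*); -fa when the stem ends in a voiced consonant (*jaz*, *pibod*).
The final consonant of *eghid* is /d/, which is voiced, so the suffix is -fa, giving *eghidfa*.
Since the final consonant of *it* is /t/ (voiceless), it takes -od, giving *itod*.

eghidfa, itod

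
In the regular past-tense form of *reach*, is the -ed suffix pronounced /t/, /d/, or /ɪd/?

/t/

The stem *reach* ends in a voiceless consonant other than /t/.
The -ed suffix is realized as /ɪd/ after /t, d/; as /t/ after other voiceless consonants; and as /d/ after other voiced sounds.
So -ed on *reach* is pronounced /t/.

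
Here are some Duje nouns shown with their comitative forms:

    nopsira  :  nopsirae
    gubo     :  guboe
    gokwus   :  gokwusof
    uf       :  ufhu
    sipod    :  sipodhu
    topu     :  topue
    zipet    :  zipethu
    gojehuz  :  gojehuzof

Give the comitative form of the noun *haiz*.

haizof

The alternation tracks the final sound of the stem — -of when the stem ends in a sibilant (*gokwus*, *gojehuz*); -hu when the stem ends in a non-sibilant consonant (*uf*, *sipod*, *zipet*); -e when the stem ends in a vowel (*nopsira*, *gubo*, *topu*).
Since the final sound of *haiz* is /z/ (a sibilant), it takes -of, giving *haizof*.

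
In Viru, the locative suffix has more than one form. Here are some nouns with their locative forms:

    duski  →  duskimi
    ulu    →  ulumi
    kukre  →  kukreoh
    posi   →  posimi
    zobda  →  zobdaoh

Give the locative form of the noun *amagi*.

The pattern is height harmony: -mi when the last vowel of the stem is a high vowel (*duski*, *ulu*, *posi*); -oh when the last vowel of the stem is a non-high vowel (*kukre*, *zobda*).
Since the last vowel of *amagi* is /i/ (a high vowel), it takes -mi, giving *amagimi*.

amagimi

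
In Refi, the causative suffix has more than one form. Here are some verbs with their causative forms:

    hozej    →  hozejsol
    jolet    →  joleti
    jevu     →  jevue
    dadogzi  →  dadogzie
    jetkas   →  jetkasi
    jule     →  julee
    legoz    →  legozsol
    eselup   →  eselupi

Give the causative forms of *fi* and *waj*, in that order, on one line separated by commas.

Looking at the final sound of each stem: -i when the stem ends in a voiceless consonant (*jolet*, *jetkas*, *eselup*); -sol when the stem ends in a voiced consonant (*hozej*, *legoz*); -e when the stem ends in a vowel (*jevu*, *dadogzi*, *jule*).
The final sound of *fi* is /i/, which is a vowel, so the suffix is -e, giving *fie*.
*waj*: final sound = /j/, a voiced consonant → -sol → *wajsol*.

fie, wajsol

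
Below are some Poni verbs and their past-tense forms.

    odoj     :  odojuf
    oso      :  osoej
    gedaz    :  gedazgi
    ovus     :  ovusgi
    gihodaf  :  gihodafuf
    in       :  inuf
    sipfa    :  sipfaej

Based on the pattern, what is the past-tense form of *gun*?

gunuf

The alternation tracks the final sound of the stem — -gi when the stem ends in a sibilant (*gedaz*, *ovus*); -uf when the stem ends in a non-sibilant consonant (*odoj*, *gihodaf*, *in*); -ej when the stem ends in a vowel (*oso*, *sipfa*).
Since the final sound of *gun* is /n/ (a non-sibilant consonant), it takes -uf, giving *gunuf*.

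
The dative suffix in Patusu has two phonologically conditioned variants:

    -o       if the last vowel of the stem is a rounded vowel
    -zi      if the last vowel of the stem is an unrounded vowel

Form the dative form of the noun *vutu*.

*vutu* — last vowel /u/ (a rounded vowel) → -o → *vutuo*.

vutuo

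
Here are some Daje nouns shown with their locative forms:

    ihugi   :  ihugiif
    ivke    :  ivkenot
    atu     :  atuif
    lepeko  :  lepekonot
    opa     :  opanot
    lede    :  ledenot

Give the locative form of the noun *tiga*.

The suffix is conditioned by the last vowel: -if when the last vowel of the stem is a high vowel (*ihugi*, *atu*); -not when the last vowel of the stem is a non-high vowel (*ivke*, *lepeko*, *opa*, *lede*).
Since the last vowel of *tiga* is /a/ (a non-high vowel), it takes -not, giving *tiganot*.

tiganot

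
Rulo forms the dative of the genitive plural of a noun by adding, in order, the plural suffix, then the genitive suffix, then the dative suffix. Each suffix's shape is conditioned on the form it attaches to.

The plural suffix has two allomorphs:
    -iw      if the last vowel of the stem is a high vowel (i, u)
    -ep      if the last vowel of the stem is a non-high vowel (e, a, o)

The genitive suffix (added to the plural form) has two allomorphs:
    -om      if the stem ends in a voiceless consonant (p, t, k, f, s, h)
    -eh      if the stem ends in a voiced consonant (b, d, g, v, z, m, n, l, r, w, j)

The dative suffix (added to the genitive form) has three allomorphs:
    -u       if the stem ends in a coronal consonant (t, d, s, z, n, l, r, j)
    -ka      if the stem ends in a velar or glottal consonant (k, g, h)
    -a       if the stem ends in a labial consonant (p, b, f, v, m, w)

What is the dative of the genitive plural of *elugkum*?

elugkumiwehka

*elugkum* — last vowel /u/ (a high vowel) → -iw → *elugkumiw*.
The plural form *elugkumiw*: final consonant = /w/, voiced → -eh → *elugkumiweh*.
Since the final consonant of the genitive form *elugkumiweh* is /h/ (velar/glottal), it takes -ka, giving *elugkumiwehka*.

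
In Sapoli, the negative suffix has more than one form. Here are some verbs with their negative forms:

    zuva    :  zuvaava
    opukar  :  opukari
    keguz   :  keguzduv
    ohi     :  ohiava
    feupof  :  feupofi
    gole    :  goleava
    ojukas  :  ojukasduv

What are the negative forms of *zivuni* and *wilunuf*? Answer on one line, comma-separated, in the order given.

The pattern is sibilance of the final sound: -duv when the stem ends in a sibilant (*keguz*, *ojukas*); -i when the stem ends in a non-sibilant consonant (*opukar*, *feupof*); -ava when the stem ends in a vowel (*zuva*, *ohi*, *gole*).
The final sound of *zivuni* is /i/, which is a vowel, so the suffix is -ava, giving *zivuniava*.
Since the final sound of *wilunuf* is /f/ (a non-sibilant consonant), it takes -i, giving *wilunufi*.

zivuniava, wilunufi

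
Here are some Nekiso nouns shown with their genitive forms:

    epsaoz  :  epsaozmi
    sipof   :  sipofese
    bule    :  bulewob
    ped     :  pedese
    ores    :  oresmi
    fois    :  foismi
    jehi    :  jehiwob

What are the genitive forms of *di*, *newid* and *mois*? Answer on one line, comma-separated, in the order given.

The alternation tracks the final sound of the stem — -mi when the stem ends in a sibilant (*epsaoz*, *ores*, *fois*); -ese when the stem ends in a non-sibilant consonant (*sipof*, *ped*); -wob when the stem ends in a vowel (*bule*, *jehi*).
Since the final sound of *di* is /i/ (a vowel), it takes -wob, giving *diwob*.
*newid*: final sound = /d/, a non-sibilant consonant → -ese → *newidese*.
Since the final sound of *mois* is /s/ (a sibilant), it takes -mi, giving *moismi*.

diwob, newidese, moismi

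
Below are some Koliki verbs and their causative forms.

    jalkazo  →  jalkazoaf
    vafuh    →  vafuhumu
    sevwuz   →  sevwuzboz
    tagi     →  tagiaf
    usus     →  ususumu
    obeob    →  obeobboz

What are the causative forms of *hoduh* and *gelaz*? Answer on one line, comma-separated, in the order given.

hoduhumu, gelazboz

Looking at the final sound of each stem: -umu when the stem ends in a voiceless consonant (*vafuh*, *usus*); -boz when the stem ends in a voiced consonant (*sevwuz*, *obeob*); -af when the stem ends in a vowel (*jalkazo*, *tagi*).
*hoduh* — final sound /h/ (a voiceless consonant) → -umu → *hoduhumu*.
*gelaz*: final sound = /z/, a voiced consonant → -boz → *gelazboz*.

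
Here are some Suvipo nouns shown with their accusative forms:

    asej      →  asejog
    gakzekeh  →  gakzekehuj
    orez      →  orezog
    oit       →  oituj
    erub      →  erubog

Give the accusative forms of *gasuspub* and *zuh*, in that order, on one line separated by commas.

The pattern is voicing of the final consonant: -uj when the stem ends in a voiceless consonant (*gakzekeh*, *oit*); -og when the stem ends in a voiced consonant (*asej*, *orez*, *erub*).
*gasuspub* — final consonant /b/ (voiced) → -og → *gasuspubog*.
*zuh* — final consonant /h/ (voiceless) → -uj → *zuhuj*.

gasuspubog, zuhuj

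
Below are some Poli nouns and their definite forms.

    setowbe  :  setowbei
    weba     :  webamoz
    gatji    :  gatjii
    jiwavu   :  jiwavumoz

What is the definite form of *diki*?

Looking at the last vowel of each stem: -i when the last vowel of the stem is a front vowel (*setowbe*, *gatji*); -moz when the last vowel of the stem is a back vowel (*weba*, *jiwavu*).
*diki*: last vowel = /i/, a front vowel → -i → *dikii*.

dikii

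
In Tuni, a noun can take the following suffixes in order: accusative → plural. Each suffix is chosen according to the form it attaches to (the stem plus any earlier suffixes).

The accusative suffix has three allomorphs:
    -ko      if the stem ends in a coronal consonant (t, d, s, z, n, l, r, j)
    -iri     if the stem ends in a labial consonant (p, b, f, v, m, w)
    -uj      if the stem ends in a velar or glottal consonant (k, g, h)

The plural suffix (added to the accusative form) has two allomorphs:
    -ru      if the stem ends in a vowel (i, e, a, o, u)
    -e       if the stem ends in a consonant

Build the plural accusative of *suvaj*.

suvajkoru

Since the final consonant of *suvaj* is /j/ (coronal), it takes -ko, giving *suvajko*.
The accusative form *suvajko* — final sound /o/ (a vowel) → -ru → *suvajkoru*.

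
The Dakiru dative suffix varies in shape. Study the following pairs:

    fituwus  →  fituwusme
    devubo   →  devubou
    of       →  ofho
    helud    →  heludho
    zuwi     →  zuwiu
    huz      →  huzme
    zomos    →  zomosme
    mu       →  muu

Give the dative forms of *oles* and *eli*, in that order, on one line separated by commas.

olesme, eliu

The alternation tracks the final sound of the stem — -me when the stem ends in a sibilant (*fituwus*, *huz*, *zomos*); -ho when the stem ends in a non-sibilant consonant (*of*, *helud*); -u when the stem ends in a vowel (*devubo*, *zuwi*, *mu*).
*oles*: final sound = /s/, a sibilant → -me → *olesme*.
The final sound of *eli* is /i/, which is a vowel, so the suffix is -u, giving *eliu*.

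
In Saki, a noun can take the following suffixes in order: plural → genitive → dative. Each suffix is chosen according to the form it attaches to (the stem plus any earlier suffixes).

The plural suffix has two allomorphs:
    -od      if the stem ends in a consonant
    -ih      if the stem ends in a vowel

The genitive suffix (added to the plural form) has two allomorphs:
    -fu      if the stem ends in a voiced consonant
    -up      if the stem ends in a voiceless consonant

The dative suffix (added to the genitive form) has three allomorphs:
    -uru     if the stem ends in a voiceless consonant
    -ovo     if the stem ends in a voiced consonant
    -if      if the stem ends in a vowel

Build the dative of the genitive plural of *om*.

*om*: final sound = /m/, a consonant → -od → *omod*.
The plural form *omod*: final consonant = /d/, voiced → -fu → *omodfu*.
Since the final sound of the genitive form *omodfu* is /u/ (a vowel), it takes -if, giving *omodfuif*.

omodfuif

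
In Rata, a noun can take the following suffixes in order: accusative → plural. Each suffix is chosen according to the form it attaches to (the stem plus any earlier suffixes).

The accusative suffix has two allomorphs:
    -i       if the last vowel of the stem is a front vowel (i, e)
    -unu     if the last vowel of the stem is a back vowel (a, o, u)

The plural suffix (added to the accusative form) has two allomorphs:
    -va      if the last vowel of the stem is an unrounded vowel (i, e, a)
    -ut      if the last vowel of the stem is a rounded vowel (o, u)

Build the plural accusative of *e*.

eiva

*e*: last vowel = /e/, a front vowel → -i → *ei*.
The accusative form *ei*: last vowel = /i/, an unrounded vowel → -va → *eiva*.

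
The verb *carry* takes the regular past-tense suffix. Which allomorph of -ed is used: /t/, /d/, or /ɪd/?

/d/

The stem *carry* ends in a voiced sound other than /d/.
The -ed suffix is realized as /ɪd/ after /t, d/; as /t/ after other voiceless consonants; and as /d/ after other voiced sounds.
So -ed on *carry* is pronounced /d/.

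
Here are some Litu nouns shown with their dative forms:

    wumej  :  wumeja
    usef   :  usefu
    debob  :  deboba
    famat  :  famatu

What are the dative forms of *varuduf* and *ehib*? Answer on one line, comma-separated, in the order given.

The alternation tracks the final consonant of the stem — -u when the stem ends in a voiceless consonant (*usef*, *famat*); -a when the stem ends in a voiced consonant (*wumej*, *debob*).
The final consonant of *varuduf* is /f/, which is voiceless, so the suffix is -u, giving *varudufu*.
*ehib* — final consonant /b/ (voiced) → -a → *ehiba*.

varudufu, ehiba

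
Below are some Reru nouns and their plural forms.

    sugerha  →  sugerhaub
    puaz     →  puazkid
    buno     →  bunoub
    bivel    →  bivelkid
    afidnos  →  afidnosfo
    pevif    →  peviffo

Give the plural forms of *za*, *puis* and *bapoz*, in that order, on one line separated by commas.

zaub, puisfo, bapozkid

The pattern is voicing of the final sound: -fo when the stem ends in a voiceless consonant (*afidnos*, *pevif*); -kid when the stem ends in a voiced consonant (*puaz*, *bivel*); -ub when the stem ends in a vowel (*sugerha*, *buno*).
The final sound of *za* is /a/, which is a vowel, so the suffix is -ub, giving *zaub*.
Since the final sound of *puis* is /s/ (a voiceless consonant), it takes -fo, giving *puisfo*.
*bapoz*: final sound = /z/, a voiced consonant → -kid → *bapozkid*.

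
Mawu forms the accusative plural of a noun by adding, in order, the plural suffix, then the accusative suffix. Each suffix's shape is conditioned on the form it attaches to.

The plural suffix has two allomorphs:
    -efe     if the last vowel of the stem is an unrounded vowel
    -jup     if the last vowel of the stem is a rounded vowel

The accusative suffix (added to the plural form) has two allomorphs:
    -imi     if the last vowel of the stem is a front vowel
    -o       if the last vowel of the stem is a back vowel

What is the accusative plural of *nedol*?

*nedol*: last vowel = /o/, a rounded vowel → -jup → *nedoljup*.
The plural form *nedoljup*: last vowel = /u/, a back vowel → -o → *nedoljupo*.

nedoljupo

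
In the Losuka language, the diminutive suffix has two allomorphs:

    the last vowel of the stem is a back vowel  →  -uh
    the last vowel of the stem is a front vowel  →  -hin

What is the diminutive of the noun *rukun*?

rukunuh

*rukun* — last vowel /u/ (a back vowel) → -uh → *rukunuh*.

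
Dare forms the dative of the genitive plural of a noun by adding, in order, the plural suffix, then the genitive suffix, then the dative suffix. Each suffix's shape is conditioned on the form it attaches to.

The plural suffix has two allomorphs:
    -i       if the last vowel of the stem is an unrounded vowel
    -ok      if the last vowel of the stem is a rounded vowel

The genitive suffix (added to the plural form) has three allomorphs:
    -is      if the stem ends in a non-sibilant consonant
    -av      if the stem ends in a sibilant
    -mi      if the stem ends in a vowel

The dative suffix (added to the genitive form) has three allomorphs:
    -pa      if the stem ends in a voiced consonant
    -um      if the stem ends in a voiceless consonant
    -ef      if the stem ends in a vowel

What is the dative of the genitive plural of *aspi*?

aspiimief

*aspi*: last vowel = /i/, an unrounded vowel → -i → *aspii*.
The final sound of the plural form *aspii* is /i/, which is a vowel, so the genitive suffix is -mi, giving *aspiimi*.
Since the final sound of the genitive form *aspiimi* is /i/ (a vowel), it takes -ef, giving *aspiimief*.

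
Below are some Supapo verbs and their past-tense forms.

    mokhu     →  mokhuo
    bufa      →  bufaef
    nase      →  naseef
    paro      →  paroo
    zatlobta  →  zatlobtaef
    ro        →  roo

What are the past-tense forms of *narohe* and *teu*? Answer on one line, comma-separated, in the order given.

The pattern is rounding harmony: -o when the last vowel of the stem is a rounded vowel (*mokhu*, *paro*, *ro*); -ef when the last vowel of the stem is an unrounded vowel (*bufa*, *nase*, *zatlobta*).
Since the last vowel of *narohe* is /e/ (an unrounded vowel), it takes -ef, giving *naroheef*.
The last vowel of *teu* is /u/, which is a rounded vowel, so the suffix is -o, giving *teuo*.

naroheef, teuo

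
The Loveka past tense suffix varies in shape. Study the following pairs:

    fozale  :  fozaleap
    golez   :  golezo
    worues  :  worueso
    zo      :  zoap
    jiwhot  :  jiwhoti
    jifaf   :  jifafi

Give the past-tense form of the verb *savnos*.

savnoso

Looking at the final sound of each stem: -o when the stem ends in a sibilant (*golez*, *worues*); -i when the stem ends in a non-sibilant consonant (*jiwhot*, *jifaf*); -ap when the stem ends in a vowel (*fozale*, *zo*).
Since the final sound of *savnos* is /s/ (a sibilant), it takes -o, giving *savnoso*.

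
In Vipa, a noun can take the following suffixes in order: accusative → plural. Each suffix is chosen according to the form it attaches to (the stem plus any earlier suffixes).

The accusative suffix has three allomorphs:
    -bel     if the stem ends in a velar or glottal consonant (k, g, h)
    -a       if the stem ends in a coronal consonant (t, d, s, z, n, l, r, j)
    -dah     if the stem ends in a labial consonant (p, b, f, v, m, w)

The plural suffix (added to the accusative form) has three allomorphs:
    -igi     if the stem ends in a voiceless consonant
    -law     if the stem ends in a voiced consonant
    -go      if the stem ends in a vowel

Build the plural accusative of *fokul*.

Since the final consonant of *fokul* is /l/ (coronal), it takes -a, giving *fokula*.
The final sound of the accusative form *fokula* is /a/, which is a vowel, so the plural suffix is -go, giving *fokulago*.

fokulago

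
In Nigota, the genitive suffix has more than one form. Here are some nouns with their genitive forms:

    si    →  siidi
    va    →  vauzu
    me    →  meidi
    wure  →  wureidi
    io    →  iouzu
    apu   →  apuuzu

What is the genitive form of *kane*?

The pattern is front/back vowel harmony: -idi when the last vowel of the stem is a front vowel (*si*, *me*, *wure*); -uzu when the last vowel of the stem is a back vowel (*va*, *io*, *apu*).
*kane* — last vowel /e/ (a front vowel) → -idi → *kaneidi*.

kaneidi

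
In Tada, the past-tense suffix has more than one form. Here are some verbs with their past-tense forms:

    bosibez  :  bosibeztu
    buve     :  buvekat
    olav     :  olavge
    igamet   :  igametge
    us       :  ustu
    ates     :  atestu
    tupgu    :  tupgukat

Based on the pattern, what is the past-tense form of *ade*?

Looking at the final sound of each stem: -tu when the stem ends in a sibilant (*bosibez*, *us*, *ates*); -ge when the stem ends in a non-sibilant consonant (*olav*, *igamet*); -kat when the stem ends in a vowel (*buve*, *tupgu*).
*ade* — final sound /e/ (a vowel) → -kat → *adekat*.

adekat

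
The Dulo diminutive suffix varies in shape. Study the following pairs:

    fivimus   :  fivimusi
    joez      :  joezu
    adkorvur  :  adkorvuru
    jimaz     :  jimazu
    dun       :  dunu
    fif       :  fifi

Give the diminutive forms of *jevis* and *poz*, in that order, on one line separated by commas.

jevisi, pozu

Looking at the final consonant of each stem: -i when the stem ends in a voiceless consonant (*fivimus*, *fif*); -u when the stem ends in a voiced consonant (*joez*, *adkorvur*, *jimaz*, *dun*).
*jevis* — final consonant /s/ (voiceless) → -i → *jevisi*.
*poz*: final consonant = /z/, voiced → -u → *pozu*.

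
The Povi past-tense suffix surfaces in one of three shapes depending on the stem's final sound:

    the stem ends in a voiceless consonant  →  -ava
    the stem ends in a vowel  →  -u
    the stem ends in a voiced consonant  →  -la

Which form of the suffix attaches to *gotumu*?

-u

*gotumu*: final sound = /u/, a vowel → -u.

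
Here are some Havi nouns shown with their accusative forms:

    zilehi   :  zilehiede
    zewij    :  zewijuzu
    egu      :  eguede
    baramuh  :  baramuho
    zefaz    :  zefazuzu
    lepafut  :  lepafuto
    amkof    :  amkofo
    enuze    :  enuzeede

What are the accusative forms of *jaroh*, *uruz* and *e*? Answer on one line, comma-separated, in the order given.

The alternation tracks the final sound of the stem — -o when the stem ends in a voiceless consonant (*baramuh*, *lepafut*, *amkof*); -uzu when the stem ends in a voiced consonant (*zewij*, *zefaz*); -ede when the stem ends in a vowel (*zilehi*, *egu*, *enuze*).
Since the final sound of *jaroh* is /h/ (a voiceless consonant), it takes -o, giving *jaroho*.
*uruz*: final sound = /z/, a voiced consonant → -uzu → *uruzuzu*.
*e* — final sound /e/ (a vowel) → -ede → *eede*.

jaroho, uruzuzu, eede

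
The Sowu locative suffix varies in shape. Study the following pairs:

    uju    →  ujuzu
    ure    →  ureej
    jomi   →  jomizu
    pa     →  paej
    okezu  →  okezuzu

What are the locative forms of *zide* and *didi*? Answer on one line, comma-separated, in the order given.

The alternation tracks the last vowel of the stem — -zu when the last vowel of the stem is a high vowel (*uju*, *jomi*, *okezu*); -ej when the last vowel of the stem is a non-high vowel (*ure*, *pa*).
Since the last vowel of *zide* is /e/ (a non-high vowel), it takes -ej, giving *zideej*.
*didi* — last vowel /i/ (a high vowel) → -zu → *didizu*.

zideej, didizu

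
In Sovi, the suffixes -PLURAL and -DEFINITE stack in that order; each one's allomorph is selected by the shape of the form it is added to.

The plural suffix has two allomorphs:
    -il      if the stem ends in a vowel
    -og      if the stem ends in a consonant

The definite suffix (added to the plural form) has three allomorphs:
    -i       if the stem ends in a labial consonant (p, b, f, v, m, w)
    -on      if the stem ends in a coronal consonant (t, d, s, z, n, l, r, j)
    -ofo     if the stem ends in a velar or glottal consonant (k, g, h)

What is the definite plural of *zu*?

The final sound of *zu* is /u/, which is a vowel, so the plural suffix is -il, giving *zuil*.
The plural form *zuil* — final consonant /l/ (coronal) → -on → *zuilon*.

zuilon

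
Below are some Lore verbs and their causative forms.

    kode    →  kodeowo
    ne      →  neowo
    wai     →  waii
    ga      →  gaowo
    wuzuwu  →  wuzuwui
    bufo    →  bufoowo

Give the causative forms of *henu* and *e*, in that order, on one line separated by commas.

henui, eowo

The suffix is conditioned by the last vowel: -i when the last vowel of the stem is a high vowel (*wai*, *wuzuwu*); -owo when the last vowel of the stem is a non-high vowel (*kode*, *ne*, *ga*, *bufo*).
*henu*: last vowel = /u/, a high vowel → -i → *henui*.
*e*: last vowel = /e/, a non-high vowel → -owo → *eowo*.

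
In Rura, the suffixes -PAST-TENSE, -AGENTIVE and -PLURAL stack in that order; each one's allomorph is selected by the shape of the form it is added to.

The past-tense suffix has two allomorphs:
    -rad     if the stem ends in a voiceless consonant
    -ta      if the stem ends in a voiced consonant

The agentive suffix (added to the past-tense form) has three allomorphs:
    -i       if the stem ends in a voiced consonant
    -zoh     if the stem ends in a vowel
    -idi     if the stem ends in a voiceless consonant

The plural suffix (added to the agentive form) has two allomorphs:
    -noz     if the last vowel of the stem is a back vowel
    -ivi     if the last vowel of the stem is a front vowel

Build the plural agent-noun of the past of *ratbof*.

Since the final consonant of *ratbof* is /f/ (voiceless), it takes -rad, giving *ratbofrad*.
The final sound of the past-tense form *ratbofrad* is /d/, which is a voiced consonant, so the agentive suffix is -i, giving *ratbofradi*.
The last vowel of the agentive form *ratbofradi* is /i/, which is a front vowel, so the plural suffix is -ivi, giving *ratbofradiivi*.

ratbofradiivi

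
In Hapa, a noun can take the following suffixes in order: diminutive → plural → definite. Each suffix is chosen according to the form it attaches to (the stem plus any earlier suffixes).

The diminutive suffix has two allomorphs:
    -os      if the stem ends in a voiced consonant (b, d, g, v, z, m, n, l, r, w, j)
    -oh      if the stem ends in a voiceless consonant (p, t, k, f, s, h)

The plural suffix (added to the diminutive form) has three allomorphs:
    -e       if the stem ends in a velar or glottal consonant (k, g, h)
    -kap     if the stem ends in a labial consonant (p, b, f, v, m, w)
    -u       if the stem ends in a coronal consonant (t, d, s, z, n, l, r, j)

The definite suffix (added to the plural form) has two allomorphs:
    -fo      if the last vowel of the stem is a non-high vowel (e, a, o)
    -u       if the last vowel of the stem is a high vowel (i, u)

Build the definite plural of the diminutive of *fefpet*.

*fefpet*: final consonant = /t/, voiceless → -oh → *fefpetoh*.
The diminutive form *fefpetoh*: final consonant = /h/, velar/glottal → -e → *fefpetohe*.
The plural form *fefpetohe*: last vowel = /e/, a non-high vowel → -fo → *fefpetohefo*.

fefpetohefo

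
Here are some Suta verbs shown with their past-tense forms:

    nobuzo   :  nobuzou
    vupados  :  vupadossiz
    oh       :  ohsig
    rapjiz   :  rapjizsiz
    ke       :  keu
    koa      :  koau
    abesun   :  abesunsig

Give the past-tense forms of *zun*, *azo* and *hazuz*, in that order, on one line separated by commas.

Looking at the final sound of each stem: -siz when the stem ends in a sibilant (*vupados*, *rapjiz*); -sig when the stem ends in a non-sibilant consonant (*oh*, *abesun*); -u when the stem ends in a vowel (*nobuzo*, *ke*, *koa*).
*zun*: final sound = /n/, a non-sibilant consonant → -sig → *zunsig*.
*azo* — final sound /o/ (a vowel) → -u → *azou*.
*hazuz*: final sound = /z/, a sibilant → -siz → *hazuzsiz*.

zunsig, azou, hazuzsiz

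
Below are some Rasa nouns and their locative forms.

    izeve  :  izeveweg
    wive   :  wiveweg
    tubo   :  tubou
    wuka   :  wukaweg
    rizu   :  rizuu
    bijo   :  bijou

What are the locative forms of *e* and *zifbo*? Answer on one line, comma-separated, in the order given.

eweg, zifbou

The alternation tracks the last vowel of the stem — -u when the last vowel of the stem is a rounded vowel (*tubo*, *rizu*, *bijo*); -weg when the last vowel of the stem is an unrounded vowel (*izeve*, *wive*, *wuka*).
*e* — last vowel /e/ (an unrounded vowel) → -weg → *eweg*.
Since the last vowel of *zifbo* is /o/ (a rounded vowel), it takes -u, giving *zifbou*.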